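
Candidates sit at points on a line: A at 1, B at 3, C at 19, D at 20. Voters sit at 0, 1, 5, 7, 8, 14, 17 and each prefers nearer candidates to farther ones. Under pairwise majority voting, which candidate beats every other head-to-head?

With single-peaked preferences on a line, the Condorcet winner is the candidate closest to the median voter.
The median voter (position 7) is closest to B at 3.
Check: B vs C — voters closer to B: 5 of 7.

B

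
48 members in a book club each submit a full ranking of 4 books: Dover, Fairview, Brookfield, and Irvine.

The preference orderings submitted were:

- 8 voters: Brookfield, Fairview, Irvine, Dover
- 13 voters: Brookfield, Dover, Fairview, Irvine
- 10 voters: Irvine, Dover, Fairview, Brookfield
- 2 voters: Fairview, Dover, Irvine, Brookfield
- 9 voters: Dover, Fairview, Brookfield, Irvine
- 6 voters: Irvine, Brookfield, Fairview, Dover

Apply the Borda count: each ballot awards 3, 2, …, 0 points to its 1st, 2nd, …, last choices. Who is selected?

Brookfield

Borda scores:
  Dover: 8·0 + 13·2 + 10·2 + 2·2 + 9·3 + 6·0 = 77
  Fairview: 8·2 + 13·1 + 10·1 + 2·3 + 9·2 + 6·1 = 69
  Brookfield: 8·3 + 13·3 + 10·0 + 2·0 + 9·1 + 6·2 = 84
  Irvine: 8·1 + 13·0 + 10·3 + 2·1 + 9·0 + 6·3 = 58
Brookfield has the highest total.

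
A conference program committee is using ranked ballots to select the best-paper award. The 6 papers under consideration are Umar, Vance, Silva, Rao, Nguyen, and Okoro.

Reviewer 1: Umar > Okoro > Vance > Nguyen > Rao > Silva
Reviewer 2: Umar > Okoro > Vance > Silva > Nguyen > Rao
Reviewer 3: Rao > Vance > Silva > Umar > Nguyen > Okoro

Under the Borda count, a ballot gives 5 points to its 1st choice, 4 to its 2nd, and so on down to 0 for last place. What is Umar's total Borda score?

Borda scores:
  Umar: 5 + 5 + 2 = 12
  Vance: 3 + 3 + 4 = 10
  Silva: 0 + 2 + 3 = 5
  Rao: 1 + 0 + 5 = 6
  Nguyen: 2 + 1 + 1 = 4
  Okoro: 4 + 4 + 0 = 8

12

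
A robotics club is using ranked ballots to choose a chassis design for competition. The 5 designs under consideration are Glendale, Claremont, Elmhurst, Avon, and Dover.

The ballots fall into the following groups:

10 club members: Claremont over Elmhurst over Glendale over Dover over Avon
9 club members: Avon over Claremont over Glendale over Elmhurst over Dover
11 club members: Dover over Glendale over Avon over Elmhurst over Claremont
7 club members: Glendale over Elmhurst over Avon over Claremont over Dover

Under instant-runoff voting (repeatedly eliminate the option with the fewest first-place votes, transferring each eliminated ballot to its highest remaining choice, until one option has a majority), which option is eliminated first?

Round 1: Dover 11, Claremont 10, Avon 9, Glendale 7, Elmhurst 0. Elmhurst has the fewest and is eliminated.
Round 2: Dover 11, Claremont 10, Avon 9, Glendale 7. Glendale has the fewest and is eliminated.
Round 3: Avon 16, Dover 11, Claremont 10. Claremont has the fewest and is eliminated.
Round 4: Dover 21, Avon 16. Dover has a majority.

Elmhurst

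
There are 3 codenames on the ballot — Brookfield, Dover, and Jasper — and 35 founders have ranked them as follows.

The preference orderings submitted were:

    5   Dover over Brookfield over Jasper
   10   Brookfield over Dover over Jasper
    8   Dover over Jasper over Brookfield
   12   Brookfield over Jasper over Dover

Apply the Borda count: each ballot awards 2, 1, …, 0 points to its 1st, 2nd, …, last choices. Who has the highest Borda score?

Brookfield

Borda scores:
  Brookfield: 5·1 + 10·2 + 8·0 + 12·2 = 49
  Dover: 5·2 + 10·1 + 8·2 + 12·0 = 36
  Jasper: 5·0 + 10·0 + 8·1 + 12·1 = 20
Brookfield has the highest total.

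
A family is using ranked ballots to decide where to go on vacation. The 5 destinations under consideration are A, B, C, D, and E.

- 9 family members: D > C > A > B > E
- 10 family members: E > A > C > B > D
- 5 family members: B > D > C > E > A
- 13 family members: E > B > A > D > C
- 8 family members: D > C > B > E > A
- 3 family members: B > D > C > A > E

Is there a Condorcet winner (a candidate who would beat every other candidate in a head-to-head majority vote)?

Head-to-head results (48 voters total):
A vs B: B wins 29–19.
A vs C: C wins 25–23.
A vs D: D wins 25–23.
A vs E: E wins 36–12.
B vs C: C wins 27–21.
B vs D: B wins 31–17.
B vs E: B wins 25–23.
C vs D: D wins 38–10.
C vs E: C wins 25–23.
D vs E: D wins 25–23.
No candidate beats all others: B beats D beats C beats B, a majority cycle.

No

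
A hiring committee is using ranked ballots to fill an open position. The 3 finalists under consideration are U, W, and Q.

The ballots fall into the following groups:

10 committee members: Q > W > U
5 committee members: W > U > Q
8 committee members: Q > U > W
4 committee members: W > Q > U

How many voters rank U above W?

8

Ballots ranking U above W: 8.
Ballots ranking W above U: 10+5+4 = 19.
So 8 of 27 voters prefer U to W.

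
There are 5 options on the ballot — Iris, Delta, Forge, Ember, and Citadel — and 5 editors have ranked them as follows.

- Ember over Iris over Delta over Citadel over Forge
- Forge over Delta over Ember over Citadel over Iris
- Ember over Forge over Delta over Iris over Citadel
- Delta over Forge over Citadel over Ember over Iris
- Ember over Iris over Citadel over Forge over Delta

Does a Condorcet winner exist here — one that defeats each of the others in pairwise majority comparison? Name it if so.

Ember

Head-to-head results (5 voters total):
Iris vs Delta: Delta wins 3–2.
Iris vs Forge: Forge wins 3–2.
Iris vs Ember: Ember wins 5–0.
Iris vs Citadel: Iris wins 3–2.
Delta vs Forge: Forge wins 3–2.
Delta vs Ember: Ember wins 3–2.
Delta vs Citadel: Delta wins 4–1.
Forge vs Ember: Ember wins 3–2.
Forge vs Citadel: Forge wins 3–2.
Ember vs Citadel: Ember wins 4–1.
Ember beats each rival — Iris (5–0), Delta (3–2), Forge (3–2), Citadel (4–1) — so Ember is the Condorcet winner.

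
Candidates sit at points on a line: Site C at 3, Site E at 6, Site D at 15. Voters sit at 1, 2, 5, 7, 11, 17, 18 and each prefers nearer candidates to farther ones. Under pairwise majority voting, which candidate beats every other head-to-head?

Site E

With single-peaked preferences on a line, the Condorcet winner is the candidate closest to the median voter.
The median voter (position 7) is closest to Site E at 6.
Check: Site E vs Site D — voters closer to Site E: 4 of 7.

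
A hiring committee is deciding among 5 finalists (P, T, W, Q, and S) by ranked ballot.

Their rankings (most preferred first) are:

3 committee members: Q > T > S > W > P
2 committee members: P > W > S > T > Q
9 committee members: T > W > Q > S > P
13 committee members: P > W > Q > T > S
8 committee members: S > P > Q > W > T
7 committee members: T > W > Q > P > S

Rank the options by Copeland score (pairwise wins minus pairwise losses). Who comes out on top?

Pairwise results:
  P vs T: P wins 23–19.
  P vs W: P wins 23–19.
  P vs Q: P wins 23–19.
  P vs S: P wins 22–20.
  T vs W: W wins 23–19.
  T vs Q: Q wins 24–18.
  T vs S: T wins 32–10.
  W vs Q: W wins 31–11.
  W vs S: W wins 31–11.
  Q vs S: Q wins 32–10.
Copeland scores (wins − losses):
  P: 4 − 0 = 4
  T: 1 − 3 = -2
  W: 3 − 1 = 2
  Q: 2 − 2 = 0
  S: 0 − 4 = -4
P has the best Copeland score.

P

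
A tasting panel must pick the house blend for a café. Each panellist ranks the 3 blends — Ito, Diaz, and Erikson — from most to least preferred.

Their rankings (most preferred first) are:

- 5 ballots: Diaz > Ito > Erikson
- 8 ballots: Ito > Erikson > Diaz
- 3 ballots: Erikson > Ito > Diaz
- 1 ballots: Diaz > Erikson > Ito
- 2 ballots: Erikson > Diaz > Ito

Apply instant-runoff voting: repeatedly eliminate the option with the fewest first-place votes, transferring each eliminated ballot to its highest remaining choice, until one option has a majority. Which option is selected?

Round 1: Ito 8, Diaz 6, Erikson 5. Erikson has the fewest and is eliminated.
Round 2: Ito 11, Diaz 8. Ito has a majority.

Ito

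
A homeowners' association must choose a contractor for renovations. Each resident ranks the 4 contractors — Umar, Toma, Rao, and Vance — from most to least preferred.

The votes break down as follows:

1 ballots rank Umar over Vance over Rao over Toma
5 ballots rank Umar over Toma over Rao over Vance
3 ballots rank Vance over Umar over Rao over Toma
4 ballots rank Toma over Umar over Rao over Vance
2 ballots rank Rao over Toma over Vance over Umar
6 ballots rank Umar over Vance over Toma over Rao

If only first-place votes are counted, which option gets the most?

Umar

First-place vote totals:
  Umar: 12
  Toma: 4
  Rao: 2
  Vance: 3
Umar has the most first-place votes.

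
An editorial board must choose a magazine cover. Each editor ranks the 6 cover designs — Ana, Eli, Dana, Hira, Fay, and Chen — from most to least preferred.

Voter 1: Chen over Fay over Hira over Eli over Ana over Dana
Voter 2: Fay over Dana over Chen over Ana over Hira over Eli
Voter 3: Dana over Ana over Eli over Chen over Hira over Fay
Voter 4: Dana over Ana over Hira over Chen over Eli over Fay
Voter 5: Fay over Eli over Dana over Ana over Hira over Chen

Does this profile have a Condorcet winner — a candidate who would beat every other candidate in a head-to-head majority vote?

No

Head-to-head results (5 voters total):
Ana vs Eli: Ana wins 3–2.
Ana vs Dana: Dana wins 4–1.
Ana vs Hira: Ana wins 4–1.
Ana vs Fay: Fay wins 3–2.
Ana vs Chen: Ana wins 3–2.
Eli vs Dana: Dana wins 3–2.
Eli vs Hira: Hira wins 3–2.
Eli vs Fay: Fay wins 3–2.
Eli vs Chen: Chen wins 3–2.
Dana vs Hira: Dana wins 4–1.
Dana vs Fay: Fay wins 3–2.
Dana vs Chen: Dana wins 4–1.
Hira vs Fay: Fay wins 3–2.
Hira vs Chen: Chen wins 3–2.
Fay vs Chen: Chen wins 3–2.
No candidate beats all others: Ana beats Chen beats Fay beats Ana, a majority cycle.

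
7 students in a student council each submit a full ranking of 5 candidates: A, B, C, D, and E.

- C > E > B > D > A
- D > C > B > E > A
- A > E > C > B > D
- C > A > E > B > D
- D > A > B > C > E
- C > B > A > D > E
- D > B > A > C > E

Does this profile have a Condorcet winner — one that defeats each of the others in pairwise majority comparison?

Head-to-head results (7 voters total):
A vs B: B wins 4–3.
A vs C: C wins 4–3.
A vs D: D wins 4–3.
A vs E: A wins 5–2.
B vs C: C wins 5–2.
B vs D: B wins 4–3.
B vs E: B wins 4–3.
C vs D: C wins 4–3.
C vs E: C wins 6–1.
D vs E: D wins 4–3.
C beats each rival — A (4–3), B (5–2), D (4–3), E (6–1) — so C is the Condorcet winner.

Yes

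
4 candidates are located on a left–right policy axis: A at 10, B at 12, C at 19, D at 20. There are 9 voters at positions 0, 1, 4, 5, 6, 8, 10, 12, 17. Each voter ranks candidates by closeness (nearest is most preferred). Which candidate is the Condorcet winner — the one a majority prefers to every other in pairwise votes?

With single-peaked preferences on a line, the Condorcet winner is the candidate closest to the median voter.
The median voter (position 6) is closest to A at 10.
Check: A vs B — voters closer to A: 7 of 9.

A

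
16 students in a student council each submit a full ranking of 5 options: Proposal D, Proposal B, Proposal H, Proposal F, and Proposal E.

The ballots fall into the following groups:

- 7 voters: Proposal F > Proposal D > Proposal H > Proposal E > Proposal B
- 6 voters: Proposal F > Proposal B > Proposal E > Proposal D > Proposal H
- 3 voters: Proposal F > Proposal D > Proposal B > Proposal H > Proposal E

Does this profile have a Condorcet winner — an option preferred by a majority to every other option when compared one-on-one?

Yes

Head-to-head results (16 voters total):
Proposal D vs Proposal B: Proposal D wins 10–6.
Proposal D vs Proposal H: Proposal D wins 16–0.
Proposal D vs Proposal F: Proposal F wins 16–0.
Proposal D vs Proposal E: Proposal D wins 10–6.
Proposal B vs Proposal H: Proposal B wins 9–7.
Proposal B vs Proposal F: Proposal F wins 16–0.
Proposal B vs Proposal E: Proposal B wins 9–7.
Proposal H vs Proposal F: Proposal F wins 16–0.
Proposal H vs Proposal E: Proposal H wins 10–6.
Proposal F vs Proposal E: Proposal F wins 16–0.
Proposal F beats each rival — Proposal D (16–0), Proposal B (16–0), Proposal H (16–0), Proposal E (16–0) — so Proposal F is the Condorcet winner.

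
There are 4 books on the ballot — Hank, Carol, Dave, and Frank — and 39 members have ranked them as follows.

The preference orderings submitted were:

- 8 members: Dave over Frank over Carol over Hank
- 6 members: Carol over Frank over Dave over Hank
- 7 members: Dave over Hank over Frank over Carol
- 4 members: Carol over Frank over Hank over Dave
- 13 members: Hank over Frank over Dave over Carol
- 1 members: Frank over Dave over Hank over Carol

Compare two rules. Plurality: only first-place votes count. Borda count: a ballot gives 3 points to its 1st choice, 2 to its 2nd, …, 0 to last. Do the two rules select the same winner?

No

Plurality first-place counts: Hank 13, Carol 10, Dave 15, Frank 1 → Dave.
Borda totals: Hank 58, Carol 38, Dave 66, Frank 72 → Frank.
The two rules disagree: plurality picks Dave, Borda picks Frank.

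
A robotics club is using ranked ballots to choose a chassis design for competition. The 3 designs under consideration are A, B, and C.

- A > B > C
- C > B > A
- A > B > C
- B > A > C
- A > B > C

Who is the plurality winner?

First-place vote totals:
  A: 3
  B: 1
  C: 1
A has the most first-place votes.

A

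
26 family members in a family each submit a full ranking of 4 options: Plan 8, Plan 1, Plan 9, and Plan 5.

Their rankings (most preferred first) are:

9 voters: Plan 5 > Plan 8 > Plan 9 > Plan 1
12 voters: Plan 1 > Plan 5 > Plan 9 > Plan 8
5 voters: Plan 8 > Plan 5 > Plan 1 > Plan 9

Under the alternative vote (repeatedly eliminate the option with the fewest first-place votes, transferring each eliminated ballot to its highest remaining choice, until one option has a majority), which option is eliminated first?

Plan 9

Round 1: Plan 1 12, Plan 5 9, Plan 8 5, Plan 9 0. Plan 9 has the fewest and is eliminated.
Round 2: Plan 1 12, Plan 5 9, Plan 8 5. Plan 8 has the fewest and is eliminated.
Round 3: Plan 5 14, Plan 1 12. Plan 5 has a majority.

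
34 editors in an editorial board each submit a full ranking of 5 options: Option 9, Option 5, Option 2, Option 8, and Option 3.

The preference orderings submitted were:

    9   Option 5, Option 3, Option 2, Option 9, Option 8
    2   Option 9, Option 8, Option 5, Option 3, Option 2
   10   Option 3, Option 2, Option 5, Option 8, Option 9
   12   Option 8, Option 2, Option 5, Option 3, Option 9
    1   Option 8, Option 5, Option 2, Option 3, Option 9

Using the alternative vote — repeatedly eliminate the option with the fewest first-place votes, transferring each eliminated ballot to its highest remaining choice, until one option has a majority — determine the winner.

Option 3

Round 1: Option 8 13, Option 3 10, Option 5 9, Option 9 2, Option 2 0. Option 2 has the fewest and is eliminated.
Round 2: Option 8 13, Option 3 10, Option 5 9, Option 9 2. Option 9 has the fewest and is eliminated.
Round 3: Option 8 15, Option 3 10, Option 5 9. Option 5 has the fewest and is eliminated.
Round 4: Option 3 19, Option 8 15. Option 3 has a majority.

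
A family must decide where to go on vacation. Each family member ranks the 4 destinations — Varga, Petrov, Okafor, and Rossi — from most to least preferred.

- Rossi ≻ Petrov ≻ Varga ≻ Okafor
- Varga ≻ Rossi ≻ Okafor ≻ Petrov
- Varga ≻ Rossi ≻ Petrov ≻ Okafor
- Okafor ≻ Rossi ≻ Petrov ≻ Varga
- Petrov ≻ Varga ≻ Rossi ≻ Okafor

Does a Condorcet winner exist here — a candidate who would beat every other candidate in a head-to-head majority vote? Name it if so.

There is no Condorcet winner

Head-to-head results (5 voters total):
Varga vs Petrov: Petrov wins 3–2.
Varga vs Okafor: Varga wins 4–1.
Varga vs Rossi: Varga wins 3–2.
Petrov vs Okafor: Petrov wins 3–2.
Petrov vs Rossi: Rossi wins 4–1.
Okafor vs Rossi: Rossi wins 4–1.
No candidate beats all others: Varga beats Rossi beats Petrov beats Varga, a majority cycle.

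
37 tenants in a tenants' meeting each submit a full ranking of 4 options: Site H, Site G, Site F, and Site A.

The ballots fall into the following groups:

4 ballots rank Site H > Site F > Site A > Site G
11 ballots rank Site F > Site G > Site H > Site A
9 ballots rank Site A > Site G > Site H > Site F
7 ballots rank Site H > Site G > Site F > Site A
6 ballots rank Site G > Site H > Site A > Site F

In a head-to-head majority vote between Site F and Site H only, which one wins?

Ballots ranking Site F above Site H: 11.
Ballots ranking Site H above Site F: 4+9+7+6 = 26.
Site H wins the head-to-head, 26–11.

Site H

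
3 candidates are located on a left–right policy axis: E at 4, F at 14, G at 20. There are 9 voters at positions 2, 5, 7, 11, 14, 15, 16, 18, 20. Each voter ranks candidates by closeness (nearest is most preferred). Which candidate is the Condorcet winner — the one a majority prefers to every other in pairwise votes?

F

With single-peaked preferences on a line, the Condorcet winner is the candidate closest to the median voter.
The median voter (position 14) is closest to F at 14.
Check: F vs G — voters closer to F: 7 of 9.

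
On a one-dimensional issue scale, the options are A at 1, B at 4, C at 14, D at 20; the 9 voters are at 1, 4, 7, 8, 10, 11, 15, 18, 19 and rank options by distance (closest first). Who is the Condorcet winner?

With single-peaked preferences on a line, the Condorcet winner is the candidate closest to the median voter.
The median voter (position 10) is closest to C at 14.
Check: C vs D — voters closer to C: 7 of 9.

C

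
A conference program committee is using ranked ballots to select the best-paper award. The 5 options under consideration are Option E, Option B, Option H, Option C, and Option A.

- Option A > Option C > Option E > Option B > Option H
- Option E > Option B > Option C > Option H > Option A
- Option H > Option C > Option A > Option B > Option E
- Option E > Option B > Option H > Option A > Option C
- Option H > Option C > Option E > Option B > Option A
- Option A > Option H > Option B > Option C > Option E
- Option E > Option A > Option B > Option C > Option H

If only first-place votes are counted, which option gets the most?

First-place vote totals:
  Option E: 3
  Option B: 0
  Option H: 2
  Option C: 0
  Option A: 2
Option E has the most first-place votes.

Option E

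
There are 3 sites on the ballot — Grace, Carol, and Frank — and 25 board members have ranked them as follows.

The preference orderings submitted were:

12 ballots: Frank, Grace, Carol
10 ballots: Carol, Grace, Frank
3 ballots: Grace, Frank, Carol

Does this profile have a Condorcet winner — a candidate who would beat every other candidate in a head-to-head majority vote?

Head-to-head results (25 voters total):
Grace vs Carol: Grace wins 15–10.
Grace vs Frank: Grace wins 13–12.
Carol vs Frank: Frank wins 15–10.
Grace beats each rival — Carol (15–10), Frank (13–12) — so Grace is the Condorcet winner.

Yes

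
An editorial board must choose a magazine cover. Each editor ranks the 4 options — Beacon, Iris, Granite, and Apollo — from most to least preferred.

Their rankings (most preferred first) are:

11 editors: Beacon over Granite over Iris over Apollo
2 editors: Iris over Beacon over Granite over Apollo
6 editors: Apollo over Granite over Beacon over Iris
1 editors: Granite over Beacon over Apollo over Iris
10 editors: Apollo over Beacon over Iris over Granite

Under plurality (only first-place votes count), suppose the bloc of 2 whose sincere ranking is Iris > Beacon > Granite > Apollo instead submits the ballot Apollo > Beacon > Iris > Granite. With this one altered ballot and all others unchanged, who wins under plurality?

Apollo

First-place totals with the altered ballot: Beacon 11, Iris 0, Granite 1, Apollo 18.
The winner is unchanged: still Apollo.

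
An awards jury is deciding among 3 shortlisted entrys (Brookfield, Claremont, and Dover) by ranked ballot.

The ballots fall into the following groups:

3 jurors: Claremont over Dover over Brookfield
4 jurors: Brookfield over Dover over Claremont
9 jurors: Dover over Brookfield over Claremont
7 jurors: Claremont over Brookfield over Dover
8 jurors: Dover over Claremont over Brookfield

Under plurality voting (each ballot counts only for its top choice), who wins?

Dover

First-place vote totals:
  Brookfield: 4
  Claremont: 10
  Dover: 17
Dover has the most first-place votes.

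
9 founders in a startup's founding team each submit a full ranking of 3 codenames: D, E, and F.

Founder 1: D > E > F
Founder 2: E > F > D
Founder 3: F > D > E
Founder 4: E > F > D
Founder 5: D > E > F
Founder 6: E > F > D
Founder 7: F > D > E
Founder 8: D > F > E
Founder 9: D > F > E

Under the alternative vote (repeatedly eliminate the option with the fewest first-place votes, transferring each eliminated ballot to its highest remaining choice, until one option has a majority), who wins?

D

Round 1: D 4, E 3, F 2. F has the fewest and is eliminated.
Round 2: D 6, E 3. D has a majority.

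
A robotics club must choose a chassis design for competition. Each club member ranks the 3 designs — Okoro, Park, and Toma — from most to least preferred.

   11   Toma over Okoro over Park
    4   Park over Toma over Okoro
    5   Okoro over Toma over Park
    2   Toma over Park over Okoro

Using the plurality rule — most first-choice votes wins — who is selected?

Toma

First-place vote totals:
  Okoro: 5
  Park: 4
  Toma: 13
Toma has the most first-place votes.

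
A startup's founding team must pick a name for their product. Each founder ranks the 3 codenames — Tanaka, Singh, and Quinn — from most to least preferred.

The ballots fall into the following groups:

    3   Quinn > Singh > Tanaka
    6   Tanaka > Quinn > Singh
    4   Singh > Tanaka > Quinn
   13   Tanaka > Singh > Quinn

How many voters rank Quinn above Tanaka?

3

Ballots ranking Quinn above Tanaka: 3.
Ballots ranking Tanaka above Quinn: 6+4+13 = 23.
So 3 of 26 voters prefer Quinn to Tanaka.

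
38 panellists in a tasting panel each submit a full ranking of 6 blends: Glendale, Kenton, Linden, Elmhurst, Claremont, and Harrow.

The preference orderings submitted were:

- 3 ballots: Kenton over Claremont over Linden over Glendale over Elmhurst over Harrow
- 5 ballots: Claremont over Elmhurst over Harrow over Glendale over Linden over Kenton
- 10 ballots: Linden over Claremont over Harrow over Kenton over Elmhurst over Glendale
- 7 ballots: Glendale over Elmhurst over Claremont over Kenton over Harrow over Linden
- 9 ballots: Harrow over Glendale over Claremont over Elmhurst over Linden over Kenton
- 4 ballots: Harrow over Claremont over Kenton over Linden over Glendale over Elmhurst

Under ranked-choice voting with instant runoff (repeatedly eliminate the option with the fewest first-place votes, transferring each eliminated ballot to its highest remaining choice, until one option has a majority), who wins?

Round 1: Harrow 13, Linden 10, Glendale 7, Claremont 5, Kenton 3, Elmhurst 0. Elmhurst has the fewest and is eliminated.
Round 2: Harrow 13, Linden 10, Glendale 7, Claremont 5, Kenton 3. Kenton has the fewest and is eliminated.
Round 3: Harrow 13, Linden 10, Claremont 8, Glendale 7. Glendale has the fewest and is eliminated.
Round 4: Claremont 15, Harrow 13, Linden 10. Linden has the fewest and is eliminated.
Round 5: Claremont 25, Harrow 13. Claremont has a majority.

Claremont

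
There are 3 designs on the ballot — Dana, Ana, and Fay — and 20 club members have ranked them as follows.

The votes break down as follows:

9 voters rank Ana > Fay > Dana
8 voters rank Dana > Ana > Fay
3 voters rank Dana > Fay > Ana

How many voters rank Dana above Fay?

Ballots ranking Dana above Fay: 8+3 = 11.
Ballots ranking Fay above Dana: 9.
So 11 of 20 voters prefer Dana to Fay.

11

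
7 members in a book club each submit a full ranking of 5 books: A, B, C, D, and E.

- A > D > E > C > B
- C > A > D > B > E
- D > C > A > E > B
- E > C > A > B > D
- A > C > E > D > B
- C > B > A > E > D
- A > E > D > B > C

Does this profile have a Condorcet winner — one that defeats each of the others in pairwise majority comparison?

Yes

Head-to-head results (7 voters total):
A vs B: A wins 6–1.
A vs C: C wins 4–3.
A vs D: A wins 6–1.
A vs E: A wins 6–1.
B vs C: C wins 6–1.
B vs D: D wins 5–2.
B vs E: E wins 5–2.
C vs D: C wins 4–3.
C vs E: C wins 4–3.
D vs E: E wins 4–3.
C beats each rival — A (4–3), B (6–1), D (4–3), E (4–3) — so C is the Condorcet winner.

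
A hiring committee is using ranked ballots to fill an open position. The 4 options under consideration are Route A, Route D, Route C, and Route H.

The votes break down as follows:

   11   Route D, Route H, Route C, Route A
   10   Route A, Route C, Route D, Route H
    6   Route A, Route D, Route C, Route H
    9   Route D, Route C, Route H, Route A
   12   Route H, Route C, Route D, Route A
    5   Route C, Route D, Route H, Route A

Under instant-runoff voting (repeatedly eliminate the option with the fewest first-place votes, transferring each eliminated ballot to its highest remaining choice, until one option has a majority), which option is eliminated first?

Round 1: Route D 20, Route A 16, Route H 12, Route C 5. Route C has the fewest and is eliminated.
Round 2: Route D 25, Route A 16, Route H 12. Route H has the fewest and is eliminated.
Round 3: Route D 37, Route A 16. Route D has a majority.

Route C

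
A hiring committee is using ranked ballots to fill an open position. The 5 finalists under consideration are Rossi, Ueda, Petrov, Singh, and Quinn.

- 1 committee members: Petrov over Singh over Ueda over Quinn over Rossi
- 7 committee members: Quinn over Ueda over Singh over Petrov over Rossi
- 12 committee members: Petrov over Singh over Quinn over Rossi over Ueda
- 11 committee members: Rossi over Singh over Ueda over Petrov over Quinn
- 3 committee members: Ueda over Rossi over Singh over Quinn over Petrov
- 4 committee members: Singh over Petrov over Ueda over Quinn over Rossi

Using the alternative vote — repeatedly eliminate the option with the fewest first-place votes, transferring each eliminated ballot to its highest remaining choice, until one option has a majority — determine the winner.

Round 1: Petrov 13, Rossi 11, Quinn 7, Singh 4, Ueda 3. Ueda has the fewest and is eliminated.
Round 2: Rossi 14, Petrov 13, Quinn 7, Singh 4. Singh has the fewest and is eliminated.
Round 3: Petrov 17, Rossi 14, Quinn 7. Quinn has the fewest and is eliminated.
Round 4: Petrov 24, Rossi 14. Petrov has a majority.

Petrov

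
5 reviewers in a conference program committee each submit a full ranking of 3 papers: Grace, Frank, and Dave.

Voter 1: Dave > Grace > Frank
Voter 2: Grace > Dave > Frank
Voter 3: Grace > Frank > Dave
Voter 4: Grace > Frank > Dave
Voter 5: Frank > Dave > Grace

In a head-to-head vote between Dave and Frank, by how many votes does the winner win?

1

Ballots ranking Dave above Frank: 2.
Ballots ranking Frank above Dave: 3.
Frank wins 3–2, a margin of 1.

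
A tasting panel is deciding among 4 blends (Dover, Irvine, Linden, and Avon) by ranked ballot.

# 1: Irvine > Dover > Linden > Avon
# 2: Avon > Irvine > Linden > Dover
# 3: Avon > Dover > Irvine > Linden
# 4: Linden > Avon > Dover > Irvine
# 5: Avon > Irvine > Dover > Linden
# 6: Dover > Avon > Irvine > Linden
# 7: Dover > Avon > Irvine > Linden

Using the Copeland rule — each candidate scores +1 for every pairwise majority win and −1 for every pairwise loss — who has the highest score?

Pairwise results:
  Dover vs Irvine: Dover wins 4–3.
  Dover vs Linden: Dover wins 5–2.
  Dover vs Avon: Avon wins 4–3.
  Irvine vs Linden: Irvine wins 6–1.
  Irvine vs Avon: Avon wins 6–1.
  Linden vs Avon: Avon wins 5–2.
Copeland scores (wins − losses):
  Dover: 2 − 1 = 1
  Irvine: 1 − 2 = -1
  Linden: 0 − 3 = -3
  Avon: 3 − 0 = 3
Avon has the best Copeland score.

Avon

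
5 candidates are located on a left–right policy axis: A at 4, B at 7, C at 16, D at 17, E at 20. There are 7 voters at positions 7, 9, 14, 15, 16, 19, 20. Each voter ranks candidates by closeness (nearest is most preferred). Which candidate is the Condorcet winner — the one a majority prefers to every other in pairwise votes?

With single-peaked preferences on a line, the Condorcet winner is the candidate closest to the median voter.
The median voter (position 15) is closest to C at 16.
Check: C vs D — voters closer to C: 5 of 7.

C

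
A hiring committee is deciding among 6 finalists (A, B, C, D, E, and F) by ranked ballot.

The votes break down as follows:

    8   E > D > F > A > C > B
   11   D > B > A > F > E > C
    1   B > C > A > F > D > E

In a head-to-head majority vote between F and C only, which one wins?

F

Ballots ranking F above C: 8+11 = 19.
Ballots ranking C above F: 1.
F wins the head-to-head, 19–1.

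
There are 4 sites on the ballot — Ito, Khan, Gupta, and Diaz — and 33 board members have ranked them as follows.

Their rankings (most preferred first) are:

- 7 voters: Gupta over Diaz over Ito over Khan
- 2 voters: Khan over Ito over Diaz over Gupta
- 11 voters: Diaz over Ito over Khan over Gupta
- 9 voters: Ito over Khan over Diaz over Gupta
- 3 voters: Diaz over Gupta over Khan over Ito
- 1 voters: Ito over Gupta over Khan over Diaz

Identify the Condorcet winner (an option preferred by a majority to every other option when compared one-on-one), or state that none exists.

Head-to-head results (33 voters total):
Ito vs Khan: Ito wins 28–5.
Ito vs Gupta: Ito wins 23–10.
Ito vs Diaz: Diaz wins 21–12.
Khan vs Gupta: Khan wins 22–11.
Khan vs Diaz: Diaz wins 21–12.
Gupta vs Diaz: Diaz wins 25–8.
Diaz beats each rival — Ito (21–12), Khan (21–12), Gupta (25–8) — so Diaz is the Condorcet winner.

Diaz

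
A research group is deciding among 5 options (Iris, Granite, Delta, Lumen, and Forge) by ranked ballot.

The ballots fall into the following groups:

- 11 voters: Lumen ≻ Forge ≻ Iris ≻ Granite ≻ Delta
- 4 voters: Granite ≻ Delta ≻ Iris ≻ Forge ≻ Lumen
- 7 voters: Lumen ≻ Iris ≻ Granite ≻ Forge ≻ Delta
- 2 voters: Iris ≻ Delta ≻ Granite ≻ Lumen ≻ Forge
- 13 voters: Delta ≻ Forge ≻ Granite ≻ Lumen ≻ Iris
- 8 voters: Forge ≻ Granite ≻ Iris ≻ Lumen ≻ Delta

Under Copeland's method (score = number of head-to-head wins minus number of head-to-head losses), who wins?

Forge

Pairwise results:
  Iris vs Granite: Granite wins 25–20.
  Iris vs Delta: Iris wins 28–17.
  Iris vs Lumen: Lumen wins 31–14.
  Iris vs Forge: Forge wins 32–13.
  Granite vs Delta: Granite wins 30–15.
  Granite vs Lumen: Granite wins 27–18.
  Granite vs Forge: Forge wins 32–13.
  Delta vs Lumen: Lumen wins 26–19.
  Delta vs Forge: Forge wins 26–19.
  Lumen vs Forge: Forge wins 25–20.
Copeland scores (wins − losses):
  Iris: 1 − 3 = -2
  Granite: 3 − 1 = 2
  Delta: 0 − 4 = -4
  Lumen: 2 − 2 = 0
  Forge: 4 − 0 = 4
Forge has the best Copeland score.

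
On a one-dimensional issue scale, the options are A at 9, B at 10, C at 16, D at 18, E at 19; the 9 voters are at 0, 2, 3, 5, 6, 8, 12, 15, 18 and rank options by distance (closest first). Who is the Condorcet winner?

With single-peaked preferences on a line, the Condorcet winner is the candidate closest to the median voter.
The median voter (position 6) is closest to A at 9.
Check: A vs B — voters closer to A: 6 of 9.

A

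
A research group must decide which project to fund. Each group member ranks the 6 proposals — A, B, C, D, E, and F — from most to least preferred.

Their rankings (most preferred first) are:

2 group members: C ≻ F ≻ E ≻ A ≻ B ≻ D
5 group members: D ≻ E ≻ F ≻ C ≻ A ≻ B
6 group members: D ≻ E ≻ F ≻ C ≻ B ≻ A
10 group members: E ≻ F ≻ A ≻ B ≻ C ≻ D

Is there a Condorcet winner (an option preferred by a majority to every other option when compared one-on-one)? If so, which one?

Head-to-head results (23 voters total):
A vs B: A wins 17–6.
A vs C: C wins 13–10.
A vs D: A wins 12–11.
A vs E: E wins 23–0.
A vs F: F wins 23–0.
B vs C: C wins 13–10.
B vs D: B wins 12–11.
B vs E: E wins 23–0.
B vs F: F wins 23–0.
C vs D: C wins 12–11.
C vs E: E wins 21–2.
C vs F: F wins 21–2.
D vs E: E wins 12–11.
D vs F: F wins 12–11.
E vs F: E wins 21–2.
E beats each rival — A (23–0), B (23–0), C (21–2), D (12–11), F (21–2) — so E is the Condorcet winner.

E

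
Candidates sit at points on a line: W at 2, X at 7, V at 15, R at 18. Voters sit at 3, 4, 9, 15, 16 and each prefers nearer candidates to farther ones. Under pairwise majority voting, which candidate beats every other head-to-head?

X

With single-peaked preferences on a line, the Condorcet winner is the candidate closest to the median voter.
The median voter (position 9) is closest to X at 7.
Check: X vs R — voters closer to X: 3 of 5.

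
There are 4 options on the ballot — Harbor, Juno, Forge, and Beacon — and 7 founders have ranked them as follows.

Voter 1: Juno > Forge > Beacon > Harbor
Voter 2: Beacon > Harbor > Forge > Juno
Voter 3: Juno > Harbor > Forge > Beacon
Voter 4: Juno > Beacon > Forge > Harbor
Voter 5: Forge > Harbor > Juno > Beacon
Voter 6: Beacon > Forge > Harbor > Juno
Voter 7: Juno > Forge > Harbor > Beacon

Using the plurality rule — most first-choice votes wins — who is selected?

First-place vote totals:
  Harbor: 0
  Juno: 4
  Forge: 1
  Beacon: 2
Juno has the most first-place votes.

Juno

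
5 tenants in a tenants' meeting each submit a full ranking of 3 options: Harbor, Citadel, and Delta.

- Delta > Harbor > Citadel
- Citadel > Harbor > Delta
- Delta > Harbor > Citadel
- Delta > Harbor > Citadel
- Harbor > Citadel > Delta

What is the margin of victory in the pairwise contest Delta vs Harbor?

Ballots ranking Delta above Harbor: 3.
Ballots ranking Harbor above Delta: 2.
Delta wins 3–2, a margin of 1.

1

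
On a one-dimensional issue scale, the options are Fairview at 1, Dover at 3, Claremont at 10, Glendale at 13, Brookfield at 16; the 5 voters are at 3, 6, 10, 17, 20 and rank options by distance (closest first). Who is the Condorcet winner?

With single-peaked preferences on a line, the Condorcet winner is the candidate closest to the median voter.
The median voter (position 10) is closest to Claremont at 10.
Check: Claremont vs Fairview — voters closer to Claremont: 4 of 5.

Claremont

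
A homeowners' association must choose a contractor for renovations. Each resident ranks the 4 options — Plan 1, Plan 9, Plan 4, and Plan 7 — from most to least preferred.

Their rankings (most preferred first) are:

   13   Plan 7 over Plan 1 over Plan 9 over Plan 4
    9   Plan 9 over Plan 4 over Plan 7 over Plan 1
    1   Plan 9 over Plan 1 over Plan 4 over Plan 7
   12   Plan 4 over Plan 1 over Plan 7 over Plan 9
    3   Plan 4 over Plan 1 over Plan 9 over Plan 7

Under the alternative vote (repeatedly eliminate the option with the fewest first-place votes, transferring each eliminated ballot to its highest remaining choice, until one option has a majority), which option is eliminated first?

Plan 1

Round 1: Plan 4 15, Plan 7 13, Plan 9 10, Plan 1 0. Plan 1 has the fewest and is eliminated.
Round 2: Plan 4 15, Plan 7 13, Plan 9 10. Plan 9 has the fewest and is eliminated.
Round 3: Plan 4 25, Plan 7 13. Plan 4 has a majority.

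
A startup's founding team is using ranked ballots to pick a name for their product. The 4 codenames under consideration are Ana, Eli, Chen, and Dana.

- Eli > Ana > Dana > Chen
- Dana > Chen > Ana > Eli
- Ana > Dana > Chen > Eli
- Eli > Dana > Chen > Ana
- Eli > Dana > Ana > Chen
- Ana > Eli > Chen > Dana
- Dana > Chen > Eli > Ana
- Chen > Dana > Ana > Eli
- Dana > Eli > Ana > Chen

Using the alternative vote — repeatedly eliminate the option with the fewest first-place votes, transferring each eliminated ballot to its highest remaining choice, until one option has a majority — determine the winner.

Round 1: Eli 3, Dana 3, Ana 2, Chen 1. Chen has the fewest and is eliminated.
Round 2: Dana 4, Eli 3, Ana 2. Ana has the fewest and is eliminated.
Round 3: Dana 5, Eli 4. Dana has a majority.

Dana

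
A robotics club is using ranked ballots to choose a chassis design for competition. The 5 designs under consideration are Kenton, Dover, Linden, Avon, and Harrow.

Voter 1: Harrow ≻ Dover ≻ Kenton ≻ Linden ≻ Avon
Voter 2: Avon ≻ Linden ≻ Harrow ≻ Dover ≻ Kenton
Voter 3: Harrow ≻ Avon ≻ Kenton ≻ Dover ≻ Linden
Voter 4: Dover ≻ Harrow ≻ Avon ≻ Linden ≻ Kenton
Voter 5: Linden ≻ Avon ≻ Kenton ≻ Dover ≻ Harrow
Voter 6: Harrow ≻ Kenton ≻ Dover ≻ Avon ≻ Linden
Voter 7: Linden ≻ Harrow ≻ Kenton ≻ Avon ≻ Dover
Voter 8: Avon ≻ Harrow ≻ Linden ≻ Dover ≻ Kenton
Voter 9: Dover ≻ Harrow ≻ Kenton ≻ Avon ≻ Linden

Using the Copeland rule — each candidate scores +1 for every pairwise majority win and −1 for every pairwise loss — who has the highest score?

Harrow

Pairwise results:
  Kenton vs Dover: Dover wins 5–4.
  Kenton vs Linden: Linden wins 5–4.
  Kenton vs Avon: Avon wins 5–4.
  Kenton vs Harrow: Harrow wins 8–1.
  Dover vs Linden: Dover wins 5–4.
  Dover vs Avon: Avon wins 5–4.
  Dover vs Harrow: Harrow wins 6–3.
  Linden vs Avon: Avon wins 6–3.
  Linden vs Harrow: Harrow wins 6–3.
  Avon vs Harrow: Harrow wins 6–3.
Copeland scores (wins − losses):
  Kenton: 0 − 4 = -4
  Dover: 2 − 2 = 0
  Linden: 1 − 3 = -2
  Avon: 3 − 1 = 2
  Harrow: 4 − 0 = 4
Harrow has the best Copeland score.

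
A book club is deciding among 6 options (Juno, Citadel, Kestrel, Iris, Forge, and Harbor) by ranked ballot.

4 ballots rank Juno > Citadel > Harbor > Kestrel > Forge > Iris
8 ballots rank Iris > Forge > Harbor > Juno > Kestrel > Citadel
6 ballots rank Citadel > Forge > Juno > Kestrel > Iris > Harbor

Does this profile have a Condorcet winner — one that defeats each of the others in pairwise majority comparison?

Head-to-head results (18 voters total):
Juno vs Citadel: Juno wins 12–6.
Juno vs Kestrel: Juno wins 18–0.
Juno vs Iris: Juno wins 10–8.
Juno vs Forge: Forge wins 14–4.
Juno vs Harbor: Juno wins 10–8.
Citadel vs Kestrel: Citadel wins 10–8.
Citadel vs Iris: Citadel wins 10–8.
Citadel vs Forge: Citadel wins 10–8.
Citadel vs Harbor: Citadel wins 10–8.
Kestrel vs Iris: Kestrel wins 10–8.
Kestrel vs Forge: Forge wins 14–4.
Kestrel vs Harbor: Harbor wins 12–6.
Iris vs Forge: Forge wins 10–8.
Iris vs Harbor: Iris wins 14–4.
Forge vs Harbor: Forge wins 14–4.
No candidate beats all others: Juno beats Citadel beats Forge beats Juno, a majority cycle.

No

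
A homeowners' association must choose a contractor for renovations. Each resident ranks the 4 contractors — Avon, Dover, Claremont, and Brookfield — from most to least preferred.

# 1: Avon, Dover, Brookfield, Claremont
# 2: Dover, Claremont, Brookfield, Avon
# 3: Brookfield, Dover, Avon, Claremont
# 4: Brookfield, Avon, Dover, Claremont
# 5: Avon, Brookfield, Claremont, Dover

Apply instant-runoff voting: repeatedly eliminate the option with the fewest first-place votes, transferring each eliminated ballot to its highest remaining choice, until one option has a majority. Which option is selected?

Round 1: Avon 2, Brookfield 2, Dover 1, Claremont 0. Claremont has the fewest and is eliminated.
Round 2: Avon 2, Brookfield 2, Dover 1. Dover has the fewest and is eliminated.
Round 3: Brookfield 3, Avon 2. Brookfield has a majority.

Brookfield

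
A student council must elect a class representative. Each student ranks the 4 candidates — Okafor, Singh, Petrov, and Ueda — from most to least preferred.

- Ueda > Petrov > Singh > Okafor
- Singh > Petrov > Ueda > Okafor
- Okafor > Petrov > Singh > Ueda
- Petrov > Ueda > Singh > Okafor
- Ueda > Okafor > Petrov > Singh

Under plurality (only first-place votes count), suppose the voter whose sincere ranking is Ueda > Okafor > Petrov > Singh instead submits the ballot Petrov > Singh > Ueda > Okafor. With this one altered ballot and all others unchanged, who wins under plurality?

Petrov

First-place totals with the altered ballot: Okafor 1, Singh 1, Petrov 2, Ueda 1.
The switch changes the winner from Ueda to Petrov.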